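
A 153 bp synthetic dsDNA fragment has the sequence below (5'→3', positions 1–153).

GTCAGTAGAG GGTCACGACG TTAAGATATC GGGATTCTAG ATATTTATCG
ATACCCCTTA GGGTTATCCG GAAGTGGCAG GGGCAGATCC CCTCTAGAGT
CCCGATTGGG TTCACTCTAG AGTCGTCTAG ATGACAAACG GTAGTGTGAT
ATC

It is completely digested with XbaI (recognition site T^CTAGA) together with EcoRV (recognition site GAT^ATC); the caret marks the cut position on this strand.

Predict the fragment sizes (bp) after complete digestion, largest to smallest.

57, 27, 24, 23, 10, 9, 3 bp

XbaI sites (TCTAGA) start at positions 36, 93, 116, 126.
XbaI cuts after the first base of each site, so after positions 36, 93, 116, 126.
EcoRV sites (GATATC) start at positions 25, 148.
EcoRV cuts after base 3 of each site, so after positions 27, 150.
Combined cut positions: 27, 36, 93, 116, 126, 150.
Linear molecule, 6 cuts → 7 fragments:
  1–27 → 27 bp
  28–36 → 9 bp
  37–93 → 57 bp
  94–116 → 23 bp
  117–126 → 10 bp
  127–150 → 24 bp
  151–153 → 3 bp
Sorted largest to smallest: 57, 27, 24, 23, 10, 9, 3 bp.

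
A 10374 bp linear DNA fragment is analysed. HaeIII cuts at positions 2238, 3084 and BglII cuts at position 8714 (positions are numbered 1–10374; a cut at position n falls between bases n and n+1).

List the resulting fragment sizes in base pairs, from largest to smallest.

5630, 2238, 1660, 846 bp

Combined cut positions (sorted): 2238, 3084, 8714.
Linear molecule, 3 cuts → 4 fragments:
  2238 − 0 = 2238 bp
  3084 − 2238 = 846 bp
  8714 − 3084 = 5630 bp
  10374 − 8714 = 1660 bp
Sorted largest to smallest: 5630, 2238, 1660, 846 bp.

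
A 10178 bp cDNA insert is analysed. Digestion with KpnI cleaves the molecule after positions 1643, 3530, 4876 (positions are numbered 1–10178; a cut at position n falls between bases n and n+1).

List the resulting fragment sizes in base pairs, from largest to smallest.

5302, 1887, 1643, 1346 bp

Linear molecule, 3 cuts → 4 fragments:
  1643 − 0 = 1643 bp
  3530 − 1643 = 1887 bp
  4876 − 3530 = 1346 bp
  10178 − 4876 = 5302 bp
Sorted largest to smallest: 5302, 1887, 1643, 1346 bp.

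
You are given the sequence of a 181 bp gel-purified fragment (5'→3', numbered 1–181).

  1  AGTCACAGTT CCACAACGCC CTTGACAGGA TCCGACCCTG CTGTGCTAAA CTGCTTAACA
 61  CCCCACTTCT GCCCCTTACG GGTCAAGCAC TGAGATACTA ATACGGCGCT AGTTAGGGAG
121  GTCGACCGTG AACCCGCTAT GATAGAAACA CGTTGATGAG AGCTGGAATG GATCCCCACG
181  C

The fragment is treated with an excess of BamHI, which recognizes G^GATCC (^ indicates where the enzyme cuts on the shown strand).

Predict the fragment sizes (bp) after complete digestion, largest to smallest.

BamHI sites (GGATCC) start at positions 28, 170.
BamHI cuts after the first base of each site, so after positions 28, 170.
Linear molecule, 2 cuts → 3 fragments:
  1–28 → 28 bp
  29–170 → 142 bp
  171–181 → 11 bp
Sorted largest to smallest: 142, 28, 11 bp.

142, 28, 11 bp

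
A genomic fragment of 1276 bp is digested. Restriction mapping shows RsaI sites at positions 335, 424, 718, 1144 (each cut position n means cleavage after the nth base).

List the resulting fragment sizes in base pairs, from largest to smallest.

426, 335, 294, 132, 89 bp

Linear molecule, 4 cuts → 5 fragments:
  335 − 0 = 335 bp
  424 − 335 = 89 bp
  718 − 424 = 294 bp
  1144 − 718 = 426 bp
  1276 − 1144 = 132 bp
Sorted largest to smallest: 426, 335, 294, 132, 89 bp.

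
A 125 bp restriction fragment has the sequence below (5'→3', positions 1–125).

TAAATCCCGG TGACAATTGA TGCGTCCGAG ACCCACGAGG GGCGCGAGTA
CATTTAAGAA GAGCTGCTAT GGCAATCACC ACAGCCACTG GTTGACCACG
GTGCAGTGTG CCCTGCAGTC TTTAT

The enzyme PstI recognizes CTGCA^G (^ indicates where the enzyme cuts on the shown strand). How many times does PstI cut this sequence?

CTGCAG occurs starting at position 113.
PstI cuts at 1 site.

1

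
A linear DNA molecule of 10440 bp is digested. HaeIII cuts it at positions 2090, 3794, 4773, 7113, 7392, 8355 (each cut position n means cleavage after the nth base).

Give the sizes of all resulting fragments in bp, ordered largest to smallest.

Linear molecule, 6 cuts → 7 fragments:
  2090 − 0 = 2090 bp
  3794 − 2090 = 1704 bp
  4773 − 3794 = 979 bp
  7113 − 4773 = 2340 bp
  7392 − 7113 = 279 bp
  8355 − 7392 = 963 bp
  10440 − 8355 = 2085 bp
Sorted largest to smallest: 2340, 2090, 2085, 1704, 979, 963, 279 bp.

2340, 2090, 2085, 1704, 979, 963, 279 bp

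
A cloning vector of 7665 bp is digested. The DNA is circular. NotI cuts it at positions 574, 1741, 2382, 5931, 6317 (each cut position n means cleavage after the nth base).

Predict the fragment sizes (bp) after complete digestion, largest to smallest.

3549, 1922, 1167, 641, 386 bp

Circular molecule, 5 cuts → 5 fragments:
  1741 − 574 = 1167 bp
  2382 − 1741 = 641 bp
  5931 − 2382 = 3549 bp
  6317 − 5931 = 386 bp
  wrap: 7665 − 6317 + 574 = 1922 bp
Sorted largest to smallest: 3549, 1922, 1167, 641, 386 bp.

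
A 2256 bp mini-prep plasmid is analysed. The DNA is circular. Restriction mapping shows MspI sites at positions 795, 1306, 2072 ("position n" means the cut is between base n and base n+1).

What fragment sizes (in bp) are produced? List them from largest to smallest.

Circular molecule, 3 cuts → 3 fragments:
  1306 − 795 = 511 bp
  2072 − 1306 = 766 bp
  wrap: 2256 − 2072 + 795 = 979 bp
Sorted largest to smallest: 979, 766, 511 bp.

979, 766, 511 bp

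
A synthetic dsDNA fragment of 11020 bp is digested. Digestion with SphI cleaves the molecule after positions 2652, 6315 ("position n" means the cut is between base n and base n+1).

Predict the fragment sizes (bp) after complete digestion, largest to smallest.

Linear molecule, 2 cuts → 3 fragments:
  2652 − 0 = 2652 bp
  6315 − 2652 = 3663 bp
  11020 − 6315 = 4705 bp
Sorted largest to smallest: 4705, 3663, 2652 bp.

4705, 3663, 2652 bp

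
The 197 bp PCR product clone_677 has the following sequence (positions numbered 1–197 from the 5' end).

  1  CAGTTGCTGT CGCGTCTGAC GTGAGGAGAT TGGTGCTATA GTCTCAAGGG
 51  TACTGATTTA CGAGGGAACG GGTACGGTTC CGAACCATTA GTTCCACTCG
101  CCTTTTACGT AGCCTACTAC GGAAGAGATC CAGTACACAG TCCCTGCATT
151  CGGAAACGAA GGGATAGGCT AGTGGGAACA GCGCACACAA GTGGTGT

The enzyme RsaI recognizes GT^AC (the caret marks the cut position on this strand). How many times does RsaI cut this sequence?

3

GTAC occurs starting at positions 50, 72, 133.
RsaI cuts at 3 sites.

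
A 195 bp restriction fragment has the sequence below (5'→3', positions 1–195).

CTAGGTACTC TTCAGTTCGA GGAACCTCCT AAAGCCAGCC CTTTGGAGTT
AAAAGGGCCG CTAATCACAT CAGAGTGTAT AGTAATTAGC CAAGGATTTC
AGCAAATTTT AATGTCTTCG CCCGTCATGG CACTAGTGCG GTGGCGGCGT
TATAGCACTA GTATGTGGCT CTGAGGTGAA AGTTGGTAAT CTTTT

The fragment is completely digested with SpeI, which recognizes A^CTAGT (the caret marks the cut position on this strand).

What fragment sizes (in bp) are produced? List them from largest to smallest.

SpeI sites (ACTAGT) start at positions 132, 157.
SpeI cuts after the first base of each site, so after positions 132, 157.
Linear molecule, 2 cuts → 3 fragments:
  1–132 → 132 bp
  133–157 → 25 bp
  158–195 → 38 bp
Sorted largest to smallest: 132, 38, 25 bp.

132, 38, 25 bp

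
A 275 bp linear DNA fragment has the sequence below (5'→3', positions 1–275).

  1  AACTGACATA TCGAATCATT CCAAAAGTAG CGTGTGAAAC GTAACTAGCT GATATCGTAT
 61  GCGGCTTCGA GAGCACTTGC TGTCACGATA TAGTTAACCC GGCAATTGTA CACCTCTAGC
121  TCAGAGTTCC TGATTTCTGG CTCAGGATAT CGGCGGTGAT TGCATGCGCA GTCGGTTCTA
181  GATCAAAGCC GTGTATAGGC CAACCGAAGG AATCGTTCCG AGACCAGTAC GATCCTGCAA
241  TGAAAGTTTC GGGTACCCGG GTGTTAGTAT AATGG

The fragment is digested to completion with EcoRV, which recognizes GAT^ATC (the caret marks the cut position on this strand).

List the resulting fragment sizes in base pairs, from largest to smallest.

127, 95, 53 bp

EcoRV sites (GATATC) start at positions 51, 146.
EcoRV cuts after base 3 of each site, so after positions 53, 148.
Linear molecule, 2 cuts → 3 fragments:
  1–53 → 53 bp
  54–148 → 95 bp
  149–275 → 127 bp
Sorted largest to smallest: 127, 95, 53 bp.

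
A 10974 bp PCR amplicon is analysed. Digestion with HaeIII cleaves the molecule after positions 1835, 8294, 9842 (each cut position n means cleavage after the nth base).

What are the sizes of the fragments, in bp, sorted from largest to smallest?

Linear molecule, 3 cuts → 4 fragments:
  1835 − 0 = 1835 bp
  8294 − 1835 = 6459 bp
  9842 − 8294 = 1548 bp
  10974 − 9842 = 1132 bp
Sorted largest to smallest: 6459, 1835, 1548, 1132 bp.

6459, 1835, 1548, 1132 bp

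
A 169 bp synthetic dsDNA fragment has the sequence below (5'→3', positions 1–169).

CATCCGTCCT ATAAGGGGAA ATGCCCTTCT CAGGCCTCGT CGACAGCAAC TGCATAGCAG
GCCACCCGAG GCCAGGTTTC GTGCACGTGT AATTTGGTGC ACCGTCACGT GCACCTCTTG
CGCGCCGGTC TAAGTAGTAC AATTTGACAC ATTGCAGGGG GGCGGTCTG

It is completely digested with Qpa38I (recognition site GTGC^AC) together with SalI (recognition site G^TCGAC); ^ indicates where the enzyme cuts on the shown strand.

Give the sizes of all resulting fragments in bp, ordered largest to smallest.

Qpa38I sites (GTGCAC) start at positions 81, 97, 109.
Qpa38I cuts after base 4 of each site, so after positions 84, 100, 112.
The SalI site (GTCGAC) starts at position 39.
SalI cuts after the first base of each site, so after position 39.
Combined cut positions: 39, 84, 100, 112.
Linear molecule, 4 cuts → 5 fragments:
  1–39 → 39 bp
  40–84 → 45 bp
  85–100 → 16 bp
  101–112 → 12 bp
  113–169 → 57 bp
Sorted largest to smallest: 57, 45, 39, 16, 12 bp.

57, 45, 39, 16, 12 bp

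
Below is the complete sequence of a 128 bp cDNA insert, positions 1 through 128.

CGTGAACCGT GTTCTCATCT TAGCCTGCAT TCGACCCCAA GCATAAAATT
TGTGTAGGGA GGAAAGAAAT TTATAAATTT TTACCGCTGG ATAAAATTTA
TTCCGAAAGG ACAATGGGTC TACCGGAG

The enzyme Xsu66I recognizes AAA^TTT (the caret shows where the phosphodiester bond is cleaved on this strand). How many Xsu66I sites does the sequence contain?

AAATTT occurs starting at positions 46, 67, 75, 94.
Xsu66I cuts at 4 sites.

4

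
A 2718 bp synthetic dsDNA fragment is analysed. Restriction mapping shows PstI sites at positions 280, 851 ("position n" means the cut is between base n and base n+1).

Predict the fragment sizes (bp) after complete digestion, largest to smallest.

Linear molecule, 2 cuts → 3 fragments:
  280 − 0 = 280 bp
  851 − 280 = 571 bp
  2718 − 851 = 1867 bp
Sorted largest to smallest: 1867, 571, 280 bp.

1867, 571, 280 bp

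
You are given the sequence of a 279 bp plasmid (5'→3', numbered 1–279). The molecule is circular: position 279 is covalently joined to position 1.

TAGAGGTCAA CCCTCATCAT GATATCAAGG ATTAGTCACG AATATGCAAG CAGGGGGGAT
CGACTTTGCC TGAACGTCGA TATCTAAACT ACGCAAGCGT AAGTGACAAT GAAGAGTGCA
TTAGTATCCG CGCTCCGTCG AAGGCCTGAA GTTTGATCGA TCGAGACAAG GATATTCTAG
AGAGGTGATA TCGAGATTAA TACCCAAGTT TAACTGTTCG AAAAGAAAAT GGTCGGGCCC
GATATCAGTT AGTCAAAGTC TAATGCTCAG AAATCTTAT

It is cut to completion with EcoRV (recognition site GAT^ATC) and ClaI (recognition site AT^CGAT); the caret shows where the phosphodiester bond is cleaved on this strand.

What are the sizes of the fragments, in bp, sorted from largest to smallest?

EcoRV sites (GATATC) start at positions 21, 79, 187, 241.
EcoRV cuts after base 3 of each site, so after positions 23, 81, 189, 243.
The ClaI site (ATCGAT) starts at position 156.
ClaI cuts after base 2 of each site, so after position 157.
Combined cut positions: 23, 81, 157, 189, 243.
Circular molecule, 5 cuts → 5 fragments:
  24–81 → 58 bp
  82–157 → 76 bp
  158–189 → 32 bp
  190–243 → 54 bp
  244–279 then 1–23 → 36 + 23 = 59 bp
Sorted largest to smallest: 76, 59, 58, 54, 32 bp.

76, 59, 58, 54, 32 bp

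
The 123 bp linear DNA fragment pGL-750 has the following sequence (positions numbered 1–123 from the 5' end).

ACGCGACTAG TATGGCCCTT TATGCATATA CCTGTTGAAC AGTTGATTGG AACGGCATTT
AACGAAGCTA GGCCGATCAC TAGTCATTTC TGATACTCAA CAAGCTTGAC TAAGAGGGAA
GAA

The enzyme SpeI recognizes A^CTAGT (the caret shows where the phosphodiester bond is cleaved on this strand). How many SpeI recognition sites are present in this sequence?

2

ACTAGT occurs starting at positions 6, 79.
SpeI cuts at 2 sites.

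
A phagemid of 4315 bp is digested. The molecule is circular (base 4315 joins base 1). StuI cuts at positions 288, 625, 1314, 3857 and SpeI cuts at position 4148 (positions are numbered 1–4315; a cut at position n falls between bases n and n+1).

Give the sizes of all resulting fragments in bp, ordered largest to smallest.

Combined cut positions (sorted): 288, 625, 1314, 3857, 4148.
Circular molecule, 5 cuts → 5 fragments:
  625 − 288 = 337 bp
  1314 − 625 = 689 bp
  3857 − 1314 = 2543 bp
  4148 − 3857 = 291 bp
  wrap: 4315 − 4148 + 288 = 455 bp
Sorted largest to smallest: 2543, 689, 455, 337, 291 bp.

2543, 689, 455, 337, 291 bp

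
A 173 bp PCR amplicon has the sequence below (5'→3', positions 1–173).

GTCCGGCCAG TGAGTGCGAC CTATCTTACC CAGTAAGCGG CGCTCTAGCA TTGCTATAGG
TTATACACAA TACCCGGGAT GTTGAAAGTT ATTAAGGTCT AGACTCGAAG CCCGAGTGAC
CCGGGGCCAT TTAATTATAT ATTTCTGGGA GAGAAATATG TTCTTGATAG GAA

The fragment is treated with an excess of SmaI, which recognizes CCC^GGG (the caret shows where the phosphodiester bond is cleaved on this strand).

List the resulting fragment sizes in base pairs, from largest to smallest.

75, 51, 47 bp

SmaI sites (CCCGGG) start at positions 73, 120.
SmaI cuts after base 3 of each site, so after positions 75, 122.
Linear molecule, 2 cuts → 3 fragments:
  1–75 → 75 bp
  76–122 → 47 bp
  123–173 → 51 bp
Sorted largest to smallest: 75, 51, 47 bp.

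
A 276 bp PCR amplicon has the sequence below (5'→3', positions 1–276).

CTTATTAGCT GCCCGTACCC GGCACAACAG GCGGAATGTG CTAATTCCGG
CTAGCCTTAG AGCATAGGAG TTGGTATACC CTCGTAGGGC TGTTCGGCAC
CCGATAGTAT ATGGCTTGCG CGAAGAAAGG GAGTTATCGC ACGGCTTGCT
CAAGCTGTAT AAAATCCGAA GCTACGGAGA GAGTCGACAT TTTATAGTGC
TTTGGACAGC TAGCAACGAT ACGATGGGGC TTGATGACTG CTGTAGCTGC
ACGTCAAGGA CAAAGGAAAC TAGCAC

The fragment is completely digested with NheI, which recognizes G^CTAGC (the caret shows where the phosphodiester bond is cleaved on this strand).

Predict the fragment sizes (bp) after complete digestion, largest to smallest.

159, 67, 50 bp

NheI sites (GCTAGC) start at positions 50, 209.
NheI cuts after the first base of each site, so after positions 50, 209.
Linear molecule, 2 cuts → 3 fragments:
  1–50 → 50 bp
  51–209 → 159 bp
  210–276 → 67 bp
Sorted largest to smallest: 159, 67, 50 bp.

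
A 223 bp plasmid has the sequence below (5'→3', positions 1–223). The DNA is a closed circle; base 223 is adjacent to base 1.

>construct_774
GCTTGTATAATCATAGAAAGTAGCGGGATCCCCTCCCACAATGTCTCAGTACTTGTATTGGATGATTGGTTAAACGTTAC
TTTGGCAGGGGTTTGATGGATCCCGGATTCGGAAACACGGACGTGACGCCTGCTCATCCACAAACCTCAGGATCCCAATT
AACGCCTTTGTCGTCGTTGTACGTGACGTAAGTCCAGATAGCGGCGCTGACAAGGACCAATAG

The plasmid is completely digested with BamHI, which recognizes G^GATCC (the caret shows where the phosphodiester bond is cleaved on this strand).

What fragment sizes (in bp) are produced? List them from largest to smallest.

99, 72, 52 bp

BamHI sites (GGATCC) start at positions 26, 98, 150.
BamHI cuts after the first base of each site, so after positions 26, 98, 150.
Circular molecule, 3 cuts → 3 fragments:
  27–98 → 72 bp
  99–150 → 52 bp
  151–223 then 1–26 → 73 + 26 = 99 bp
Sorted largest to smallest: 99, 72, 52 bp.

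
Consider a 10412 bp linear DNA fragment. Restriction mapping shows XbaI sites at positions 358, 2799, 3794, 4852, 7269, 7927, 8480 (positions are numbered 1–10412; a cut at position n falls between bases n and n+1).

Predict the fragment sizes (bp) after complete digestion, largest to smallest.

2441, 2417, 1932, 1058, 995, 658, 553, 358 bp

Linear molecule, 7 cuts → 8 fragments:
  358 − 0 = 358 bp
  2799 − 358 = 2441 bp
  3794 − 2799 = 995 bp
  4852 − 3794 = 1058 bp
  7269 − 4852 = 2417 bp
  7927 − 7269 = 658 bp
  8480 − 7927 = 553 bp
  10412 − 8480 = 1932 bp
Sorted largest to smallest: 2441, 2417, 1932, 1058, 995, 658, 553, 358 bp.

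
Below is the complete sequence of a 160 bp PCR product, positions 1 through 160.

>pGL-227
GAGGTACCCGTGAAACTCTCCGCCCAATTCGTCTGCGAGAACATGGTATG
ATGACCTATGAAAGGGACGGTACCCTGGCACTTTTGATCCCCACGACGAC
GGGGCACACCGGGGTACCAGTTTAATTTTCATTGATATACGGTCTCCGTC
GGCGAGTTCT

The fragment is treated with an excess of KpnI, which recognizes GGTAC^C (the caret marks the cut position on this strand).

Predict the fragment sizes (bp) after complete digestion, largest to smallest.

KpnI sites (GGTACC) start at positions 3, 69, 113.
KpnI cuts after base 5 of each site (before the last base), so after positions 7, 73, 117.
Linear molecule, 3 cuts → 4 fragments:
  1–7 → 7 bp
  8–73 → 66 bp
  74–117 → 44 bp
  118–160 → 43 bp
Sorted largest to smallest: 66, 44, 43, 7 bp.

66, 44, 43, 7 bp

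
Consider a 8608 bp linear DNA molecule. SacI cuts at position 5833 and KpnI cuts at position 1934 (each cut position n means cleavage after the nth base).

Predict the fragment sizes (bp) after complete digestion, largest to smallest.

Combined cut positions (sorted): 1934, 5833.
Linear molecule, 2 cuts → 3 fragments:
  1934 − 0 = 1934 bp
  5833 − 1934 = 3899 bp
  8608 − 5833 = 2775 bp
Sorted largest to smallest: 3899, 2775, 1934 bp.

3899, 2775, 1934 bp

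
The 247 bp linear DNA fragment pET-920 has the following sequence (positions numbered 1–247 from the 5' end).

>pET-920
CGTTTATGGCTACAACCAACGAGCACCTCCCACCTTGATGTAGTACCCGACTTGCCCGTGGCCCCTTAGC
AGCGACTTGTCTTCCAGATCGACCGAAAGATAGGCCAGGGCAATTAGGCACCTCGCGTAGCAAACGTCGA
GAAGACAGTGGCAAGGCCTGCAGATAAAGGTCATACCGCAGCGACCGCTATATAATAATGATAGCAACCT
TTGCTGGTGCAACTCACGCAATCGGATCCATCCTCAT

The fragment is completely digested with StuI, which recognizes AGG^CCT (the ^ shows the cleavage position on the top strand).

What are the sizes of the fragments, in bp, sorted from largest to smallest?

The StuI site (AGGCCT) starts at position 154.
StuI cuts after base 3 of each site, so after position 156.
Linear molecule, 1 cut → 2 fragments:
  1–156 → 156 bp
  157–247 → 91 bp
Sorted largest to smallest: 156, 91 bp.

156, 91 bp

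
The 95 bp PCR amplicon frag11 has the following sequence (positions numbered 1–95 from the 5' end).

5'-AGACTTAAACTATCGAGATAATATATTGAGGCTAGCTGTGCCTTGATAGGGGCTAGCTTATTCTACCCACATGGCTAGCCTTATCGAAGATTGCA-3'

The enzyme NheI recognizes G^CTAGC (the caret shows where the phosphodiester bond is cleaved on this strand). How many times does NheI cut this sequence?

GCTAGC occurs starting at positions 31, 52, 74.
NheI cuts at 3 sites.

3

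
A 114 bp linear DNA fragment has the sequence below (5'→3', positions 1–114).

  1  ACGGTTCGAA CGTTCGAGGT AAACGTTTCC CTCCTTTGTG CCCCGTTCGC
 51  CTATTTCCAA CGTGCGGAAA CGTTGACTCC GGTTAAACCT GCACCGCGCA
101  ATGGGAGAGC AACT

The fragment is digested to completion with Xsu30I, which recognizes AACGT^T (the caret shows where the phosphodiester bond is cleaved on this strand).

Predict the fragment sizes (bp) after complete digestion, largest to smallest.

Xsu30I sites (AACGTT) start at positions 9, 22, 69.
Xsu30I cuts after base 5 of each site (before the last base), so after positions 13, 26, 73.
Linear molecule, 3 cuts → 4 fragments:
  1–13 → 13 bp
  14–26 → 13 bp
  27–73 → 47 bp
  74–114 → 41 bp
Sorted largest to smallest: 47, 41, 13, 13 bp.

47, 41, 13, 13 bp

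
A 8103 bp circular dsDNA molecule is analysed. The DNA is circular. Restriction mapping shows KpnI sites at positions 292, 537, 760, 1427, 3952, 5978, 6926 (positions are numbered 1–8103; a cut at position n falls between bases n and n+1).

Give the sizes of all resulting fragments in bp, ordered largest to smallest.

Circular molecule, 7 cuts → 7 fragments:
  537 − 292 = 245 bp
  760 − 537 = 223 bp
  1427 − 760 = 667 bp
  3952 − 1427 = 2525 bp
  5978 − 3952 = 2026 bp
  6926 − 5978 = 948 bp
  wrap: 8103 − 6926 + 292 = 1469 bp
Sorted largest to smallest: 2525, 2026, 1469, 948, 667, 245, 223 bp.

2525, 2026, 1469, 948, 667, 245, 223 bp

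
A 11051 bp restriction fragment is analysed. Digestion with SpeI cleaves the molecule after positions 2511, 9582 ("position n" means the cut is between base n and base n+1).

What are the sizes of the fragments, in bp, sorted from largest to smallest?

7071, 2511, 1469 bp

Linear molecule, 2 cuts → 3 fragments:
  2511 − 0 = 2511 bp
  9582 − 2511 = 7071 bp
  11051 − 9582 = 1469 bp
Sorted largest to smallest: 7071, 2511, 1469 bp.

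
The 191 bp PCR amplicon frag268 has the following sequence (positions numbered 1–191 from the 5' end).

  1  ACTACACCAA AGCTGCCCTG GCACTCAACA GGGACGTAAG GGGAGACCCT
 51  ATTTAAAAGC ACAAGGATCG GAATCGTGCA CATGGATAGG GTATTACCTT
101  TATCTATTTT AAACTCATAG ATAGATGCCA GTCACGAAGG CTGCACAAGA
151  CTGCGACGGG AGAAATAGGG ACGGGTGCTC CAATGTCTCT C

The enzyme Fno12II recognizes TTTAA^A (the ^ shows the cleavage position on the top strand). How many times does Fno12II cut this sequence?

2

TTTAAA occurs starting at positions 52, 108.
Fno12II cuts at 2 sites.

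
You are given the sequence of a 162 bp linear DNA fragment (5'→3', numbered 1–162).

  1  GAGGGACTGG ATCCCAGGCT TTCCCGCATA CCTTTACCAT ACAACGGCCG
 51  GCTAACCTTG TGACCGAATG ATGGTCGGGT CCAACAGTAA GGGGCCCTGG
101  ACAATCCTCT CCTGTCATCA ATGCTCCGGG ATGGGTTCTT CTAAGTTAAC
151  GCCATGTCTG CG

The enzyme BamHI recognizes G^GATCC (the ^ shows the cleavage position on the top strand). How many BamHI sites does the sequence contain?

1

GGATCC occurs starting at position 9.
BamHI cuts at 1 site.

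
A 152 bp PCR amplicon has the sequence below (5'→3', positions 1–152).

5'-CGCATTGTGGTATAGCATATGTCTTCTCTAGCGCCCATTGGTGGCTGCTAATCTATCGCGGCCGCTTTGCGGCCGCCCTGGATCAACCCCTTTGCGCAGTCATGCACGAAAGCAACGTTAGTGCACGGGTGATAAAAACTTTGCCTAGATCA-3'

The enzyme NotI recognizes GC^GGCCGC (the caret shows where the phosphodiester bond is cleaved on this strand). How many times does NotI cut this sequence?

2

GCGGCCGC occurs starting at positions 58, 69.
NotI cuts at 2 sites.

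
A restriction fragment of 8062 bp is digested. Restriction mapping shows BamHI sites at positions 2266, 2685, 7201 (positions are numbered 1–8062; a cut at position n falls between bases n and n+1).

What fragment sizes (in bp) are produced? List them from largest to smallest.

4516, 2266, 861, 419 bp

Linear molecule, 3 cuts → 4 fragments:
  2266 − 0 = 2266 bp
  2685 − 2266 = 419 bp
  7201 − 2685 = 4516 bp
  8062 − 7201 = 861 bp
Sorted largest to smallest: 4516, 2266, 861, 419 bp.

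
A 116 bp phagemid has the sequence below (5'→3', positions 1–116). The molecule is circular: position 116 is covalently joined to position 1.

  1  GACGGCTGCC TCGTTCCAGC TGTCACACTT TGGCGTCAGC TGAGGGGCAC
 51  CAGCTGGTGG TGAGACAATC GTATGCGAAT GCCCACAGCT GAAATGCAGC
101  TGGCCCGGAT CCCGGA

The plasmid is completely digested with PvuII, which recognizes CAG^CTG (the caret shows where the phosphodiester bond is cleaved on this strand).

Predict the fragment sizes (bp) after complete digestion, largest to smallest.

PvuII sites (CAGCTG) start at positions 17, 37, 51, 86, 97.
PvuII cuts after base 3 of each site, so after positions 19, 39, 53, 88, 99.
Circular molecule, 5 cuts → 5 fragments:
  20–39 → 20 bp
  40–53 → 14 bp
  54–88 → 35 bp
  89–99 → 11 bp
  100–116 then 1–19 → 17 + 19 = 36 bp
Sorted largest to smallest: 36, 35, 20, 14, 11 bp.

36, 35, 20, 14, 11 bp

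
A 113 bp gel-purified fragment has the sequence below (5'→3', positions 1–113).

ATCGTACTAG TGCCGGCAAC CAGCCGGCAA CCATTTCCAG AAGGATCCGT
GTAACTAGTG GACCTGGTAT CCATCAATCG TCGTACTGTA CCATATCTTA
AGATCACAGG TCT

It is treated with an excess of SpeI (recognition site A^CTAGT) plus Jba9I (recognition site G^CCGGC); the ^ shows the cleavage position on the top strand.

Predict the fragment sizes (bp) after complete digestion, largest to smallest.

SpeI sites (ACTAGT) start at positions 6, 54.
SpeI cuts after the first base of each site, so after positions 6, 54.
Jba9I sites (GCCGGC) start at positions 12, 23.
Jba9I cuts after the first base of each site, so after positions 12, 23.
Combined cut positions: 6, 12, 23, 54.
Linear molecule, 4 cuts → 5 fragments:
  1–6 → 6 bp
  7–12 → 6 bp
  13–23 → 11 bp
  24–54 → 31 bp
  55–113 → 59 bp
Sorted largest to smallest: 59, 31, 11, 6, 6 bp.

59, 31, 11, 6, 6 bp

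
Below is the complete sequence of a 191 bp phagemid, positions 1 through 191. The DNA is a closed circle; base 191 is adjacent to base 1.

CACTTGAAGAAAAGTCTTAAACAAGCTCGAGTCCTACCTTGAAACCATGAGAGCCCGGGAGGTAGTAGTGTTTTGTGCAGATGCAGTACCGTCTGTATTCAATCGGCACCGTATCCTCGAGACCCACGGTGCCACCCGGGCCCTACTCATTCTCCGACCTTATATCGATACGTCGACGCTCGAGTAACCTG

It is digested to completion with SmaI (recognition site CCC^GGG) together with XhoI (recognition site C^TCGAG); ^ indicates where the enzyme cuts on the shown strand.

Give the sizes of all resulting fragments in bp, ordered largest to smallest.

60, 42, 38, 30, 21 bp

SmaI sites (CCCGGG) start at positions 54, 135.
SmaI cuts after base 3 of each site, so after positions 56, 137.
XhoI sites (CTCGAG) start at positions 26, 116, 179.
XhoI cuts after the first base of each site, so after positions 26, 116, 179.
Combined cut positions: 26, 56, 116, 137, 179.
Circular molecule, 5 cuts → 5 fragments:
  27–56 → 30 bp
  57–116 → 60 bp
  117–137 → 21 bp
  138–179 → 42 bp
  180–191 then 1–26 → 12 + 26 = 38 bp
Sorted largest to smallest: 60, 42, 38, 30, 21 bp.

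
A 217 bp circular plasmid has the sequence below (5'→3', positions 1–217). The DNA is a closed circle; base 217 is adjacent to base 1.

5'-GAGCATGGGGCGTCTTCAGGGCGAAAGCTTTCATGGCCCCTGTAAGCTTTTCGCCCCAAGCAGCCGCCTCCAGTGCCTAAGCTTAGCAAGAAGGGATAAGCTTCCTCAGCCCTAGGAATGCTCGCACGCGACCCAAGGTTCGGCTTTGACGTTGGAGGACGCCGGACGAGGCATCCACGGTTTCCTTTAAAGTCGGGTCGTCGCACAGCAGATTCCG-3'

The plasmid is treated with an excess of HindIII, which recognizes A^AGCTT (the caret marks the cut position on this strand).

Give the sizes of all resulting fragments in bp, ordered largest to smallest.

144, 35, 19, 19 bp

HindIII sites (AAGCTT) start at positions 25, 44, 79, 98.
HindIII cuts after the first base of each site, so after positions 25, 44, 79, 98.
Circular molecule, 4 cuts → 4 fragments:
  26–44 → 19 bp
  45–79 → 35 bp
  80–98 → 19 bp
  99–217 then 1–25 → 119 + 25 = 144 bp
Sorted largest to smallest: 144, 35, 19, 19 bp.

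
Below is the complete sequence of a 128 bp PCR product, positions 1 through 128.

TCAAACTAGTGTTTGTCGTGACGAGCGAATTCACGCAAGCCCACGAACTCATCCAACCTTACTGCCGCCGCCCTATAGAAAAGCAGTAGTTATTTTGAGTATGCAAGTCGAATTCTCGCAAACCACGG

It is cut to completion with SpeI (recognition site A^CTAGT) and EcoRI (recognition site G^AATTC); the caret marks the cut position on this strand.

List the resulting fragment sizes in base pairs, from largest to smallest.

83, 22, 18, 5 bp

The SpeI site (ACTAGT) starts at position 5.
SpeI cuts after the first base of each site, so after position 5.
EcoRI sites (GAATTC) start at positions 27, 110.
EcoRI cuts after the first base of each site, so after positions 27, 110.
Combined cut positions: 5, 27, 110.
Linear molecule, 3 cuts → 4 fragments:
  1–5 → 5 bp
  6–27 → 22 bp
  28–110 → 83 bp
  111–128 → 18 bp
Sorted largest to smallest: 83, 22, 18, 5 bp.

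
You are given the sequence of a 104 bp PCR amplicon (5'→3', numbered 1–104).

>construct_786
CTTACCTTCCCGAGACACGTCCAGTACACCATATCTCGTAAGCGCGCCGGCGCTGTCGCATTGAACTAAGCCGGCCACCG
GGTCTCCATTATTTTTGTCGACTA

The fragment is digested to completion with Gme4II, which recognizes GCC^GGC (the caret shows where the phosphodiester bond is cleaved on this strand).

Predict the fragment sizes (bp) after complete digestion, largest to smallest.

48, 32, 24 bp

Gme4II sites (GCCGGC) start at positions 46, 70.
Gme4II cuts after base 3 of each site, so after positions 48, 72.
Linear molecule, 2 cuts → 3 fragments:
  1–48 → 48 bp
  49–72 → 24 bp
  73–104 → 32 bp
Sorted largest to smallest: 48, 32, 24 bp.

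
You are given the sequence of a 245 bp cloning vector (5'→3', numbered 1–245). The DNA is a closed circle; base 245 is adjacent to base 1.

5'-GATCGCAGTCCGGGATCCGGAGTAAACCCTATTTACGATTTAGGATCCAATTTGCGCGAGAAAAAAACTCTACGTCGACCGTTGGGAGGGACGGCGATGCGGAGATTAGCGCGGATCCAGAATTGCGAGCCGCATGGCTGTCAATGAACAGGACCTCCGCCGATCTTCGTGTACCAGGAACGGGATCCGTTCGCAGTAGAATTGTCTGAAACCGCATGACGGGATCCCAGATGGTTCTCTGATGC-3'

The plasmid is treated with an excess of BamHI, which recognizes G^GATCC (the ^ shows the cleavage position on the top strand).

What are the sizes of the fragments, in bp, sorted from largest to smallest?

70, 70, 39, 36, 30 bp

BamHI sites (GGATCC) start at positions 13, 43, 113, 183, 222.
BamHI cuts after the first base of each site, so after positions 13, 43, 113, 183, 222.
Circular molecule, 5 cuts → 5 fragments:
  14–43 → 30 bp
  44–113 → 70 bp
  114–183 → 70 bp
  184–222 → 39 bp
  223–245 then 1–13 → 23 + 13 = 36 bp
Sorted largest to smallest: 70, 70, 39, 36, 30 bp.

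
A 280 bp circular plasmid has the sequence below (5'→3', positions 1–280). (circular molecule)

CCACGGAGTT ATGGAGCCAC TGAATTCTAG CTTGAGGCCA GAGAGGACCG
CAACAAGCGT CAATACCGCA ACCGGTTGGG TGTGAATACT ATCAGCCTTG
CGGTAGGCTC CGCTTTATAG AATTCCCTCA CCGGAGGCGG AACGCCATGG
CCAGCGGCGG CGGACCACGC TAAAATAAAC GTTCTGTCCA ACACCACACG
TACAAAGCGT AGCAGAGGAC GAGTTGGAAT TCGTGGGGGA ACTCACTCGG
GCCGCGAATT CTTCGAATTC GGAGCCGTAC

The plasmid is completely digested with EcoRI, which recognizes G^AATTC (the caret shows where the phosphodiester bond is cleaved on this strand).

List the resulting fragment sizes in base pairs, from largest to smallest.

107, 98, 37, 29, 9 bp

EcoRI sites (GAATTC) start at positions 22, 120, 227, 256, 265.
EcoRI cuts after the first base of each site, so after positions 22, 120, 227, 256, 265.
Circular molecule, 5 cuts → 5 fragments:
  23–120 → 98 bp
  121–227 → 107 bp
  228–256 → 29 bp
  257–265 → 9 bp
  266–280 then 1–22 → 15 + 22 = 37 bp
Sorted largest to smallest: 107, 98, 37, 29, 9 bp.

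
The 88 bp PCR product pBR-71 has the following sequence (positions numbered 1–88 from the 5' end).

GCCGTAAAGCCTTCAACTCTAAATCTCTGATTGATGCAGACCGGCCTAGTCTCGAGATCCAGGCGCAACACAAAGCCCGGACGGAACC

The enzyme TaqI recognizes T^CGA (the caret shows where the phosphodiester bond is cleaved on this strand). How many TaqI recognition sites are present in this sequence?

TCGA occurs starting at position 52.
TaqI cuts at 1 site.

1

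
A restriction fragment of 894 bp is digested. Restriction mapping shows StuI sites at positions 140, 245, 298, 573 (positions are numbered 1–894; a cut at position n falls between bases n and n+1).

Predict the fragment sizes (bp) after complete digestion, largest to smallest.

Linear molecule, 4 cuts → 5 fragments:
  140 − 0 = 140 bp
  245 − 140 = 105 bp
  298 − 245 = 53 bp
  573 − 298 = 275 bp
  894 − 573 = 321 bp
Sorted largest to smallest: 321, 275, 140, 105, 53 bp.

321, 275, 140, 105, 53 bp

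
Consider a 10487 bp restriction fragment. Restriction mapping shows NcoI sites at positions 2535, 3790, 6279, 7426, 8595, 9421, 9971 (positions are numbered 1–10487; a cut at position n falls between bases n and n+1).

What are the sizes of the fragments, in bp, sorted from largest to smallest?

Linear molecule, 7 cuts → 8 fragments:
  2535 − 0 = 2535 bp
  3790 − 2535 = 1255 bp
  6279 − 3790 = 2489 bp
  7426 − 6279 = 1147 bp
  8595 − 7426 = 1169 bp
  9421 − 8595 = 826 bp
  9971 − 9421 = 550 bp
  10487 − 9971 = 516 bp
Sorted largest to smallest: 2535, 2489, 1255, 1169, 1147, 826, 550, 516 bp.

2535, 2489, 1255, 1169, 1147, 826, 550, 516 bp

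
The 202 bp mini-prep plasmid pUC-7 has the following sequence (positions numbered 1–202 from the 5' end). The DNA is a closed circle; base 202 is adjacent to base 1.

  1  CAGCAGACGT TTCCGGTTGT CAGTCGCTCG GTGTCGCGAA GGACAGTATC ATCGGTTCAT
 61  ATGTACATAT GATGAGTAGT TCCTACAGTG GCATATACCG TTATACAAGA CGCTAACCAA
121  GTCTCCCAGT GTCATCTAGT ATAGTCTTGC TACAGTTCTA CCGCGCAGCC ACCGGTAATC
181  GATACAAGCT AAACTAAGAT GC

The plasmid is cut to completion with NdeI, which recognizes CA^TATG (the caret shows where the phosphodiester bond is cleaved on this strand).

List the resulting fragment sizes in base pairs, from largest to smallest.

NdeI sites (CATATG) start at positions 58, 66.
NdeI cuts after base 2 of each site, so after positions 59, 67.
Circular molecule, 2 cuts → 2 fragments:
  60–67 → 8 bp
  68–202 then 1–59 → 135 + 59 = 194 bp
Sorted largest to smallest: 194, 8 bp.

194, 8 bp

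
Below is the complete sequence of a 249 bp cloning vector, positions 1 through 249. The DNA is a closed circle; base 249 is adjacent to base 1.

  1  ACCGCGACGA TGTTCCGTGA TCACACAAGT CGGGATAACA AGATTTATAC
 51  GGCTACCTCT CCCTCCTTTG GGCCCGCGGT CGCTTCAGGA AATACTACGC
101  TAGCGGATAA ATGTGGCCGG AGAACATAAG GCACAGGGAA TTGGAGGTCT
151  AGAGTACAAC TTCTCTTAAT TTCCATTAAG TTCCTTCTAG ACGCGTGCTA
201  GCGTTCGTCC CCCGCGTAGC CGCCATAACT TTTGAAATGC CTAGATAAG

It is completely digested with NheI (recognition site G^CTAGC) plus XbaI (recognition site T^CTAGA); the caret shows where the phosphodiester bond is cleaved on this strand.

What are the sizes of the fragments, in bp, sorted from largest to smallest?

NheI sites (GCTAGC) start at positions 99, 197.
NheI cuts after the first base of each site, so after positions 99, 197.
XbaI sites (TCTAGA) start at positions 148, 186.
XbaI cuts after the first base of each site, so after positions 148, 186.
Combined cut positions: 99, 148, 186, 197.
Circular molecule, 4 cuts → 4 fragments:
  100–148 → 49 bp
  149–186 → 38 bp
  187–197 → 11 bp
  198–249 then 1–99 → 52 + 99 = 151 bp
Sorted largest to smallest: 151, 49, 38, 11 bp.

151, 49, 38, 11 bp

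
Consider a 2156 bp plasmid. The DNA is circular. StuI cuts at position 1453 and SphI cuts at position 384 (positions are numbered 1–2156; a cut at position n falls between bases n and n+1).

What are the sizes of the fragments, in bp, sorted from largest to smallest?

Combined cut positions (sorted): 384, 1453.
Circular molecule, 2 cuts → 2 fragments:
  1453 − 384 = 1069 bp
  wrap: 2156 − 1453 + 384 = 1087 bp
Sorted largest to smallest: 1087, 1069 bp.

1087, 1069 bp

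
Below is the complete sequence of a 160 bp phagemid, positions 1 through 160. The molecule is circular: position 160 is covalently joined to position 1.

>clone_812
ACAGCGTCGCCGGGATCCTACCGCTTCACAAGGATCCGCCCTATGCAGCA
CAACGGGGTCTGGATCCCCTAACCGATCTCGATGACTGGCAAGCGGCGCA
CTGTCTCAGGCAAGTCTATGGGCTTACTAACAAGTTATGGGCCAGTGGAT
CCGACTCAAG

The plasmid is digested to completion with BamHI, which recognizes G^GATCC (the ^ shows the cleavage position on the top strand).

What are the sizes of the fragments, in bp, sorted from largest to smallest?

BamHI sites (GGATCC) start at positions 13, 32, 62, 147.
BamHI cuts after the first base of each site, so after positions 13, 32, 62, 147.
Circular molecule, 4 cuts → 4 fragments:
  14–32 → 19 bp
  33–62 → 30 bp
  63–147 → 85 bp
  148–160 then 1–13 → 13 + 13 = 26 bp
Sorted largest to smallest: 85, 30, 26, 19 bp.

85, 30, 26, 19 bp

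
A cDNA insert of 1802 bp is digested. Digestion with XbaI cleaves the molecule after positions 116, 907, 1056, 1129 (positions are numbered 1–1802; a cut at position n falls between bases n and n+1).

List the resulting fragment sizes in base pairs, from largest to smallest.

Linear molecule, 4 cuts → 5 fragments:
  116 − 0 = 116 bp
  907 − 116 = 791 bp
  1056 − 907 = 149 bp
  1129 − 1056 = 73 bp
  1802 − 1129 = 673 bp
Sorted largest to smallest: 791, 673, 149, 116, 73 bp.

791, 673, 149, 116, 73 bp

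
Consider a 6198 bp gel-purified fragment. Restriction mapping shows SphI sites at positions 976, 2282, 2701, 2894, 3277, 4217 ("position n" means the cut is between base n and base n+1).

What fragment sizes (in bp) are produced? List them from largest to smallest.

Linear molecule, 6 cuts → 7 fragments:
  976 − 0 = 976 bp
  2282 − 976 = 1306 bp
  2701 − 2282 = 419 bp
  2894 − 2701 = 193 bp
  3277 − 2894 = 383 bp
  4217 − 3277 = 940 bp
  6198 − 4217 = 1981 bp
Sorted largest to smallest: 1981, 1306, 976, 940, 419, 383, 193 bp.

1981, 1306, 976, 940, 419, 383, 193 bp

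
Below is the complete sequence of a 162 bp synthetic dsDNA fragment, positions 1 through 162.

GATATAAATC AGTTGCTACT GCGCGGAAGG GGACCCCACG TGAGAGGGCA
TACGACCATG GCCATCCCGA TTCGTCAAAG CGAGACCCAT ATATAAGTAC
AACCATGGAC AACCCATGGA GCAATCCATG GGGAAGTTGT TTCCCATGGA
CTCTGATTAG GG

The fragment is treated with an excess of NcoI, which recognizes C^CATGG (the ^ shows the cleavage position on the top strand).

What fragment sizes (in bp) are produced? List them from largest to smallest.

56, 47, 18, 18, 12, 11 bp

NcoI sites (CCATGG) start at positions 56, 103, 114, 126, 144.
NcoI cuts after the first base of each site, so after positions 56, 103, 114, 126, 144.
Linear molecule, 5 cuts → 6 fragments:
  1–56 → 56 bp
  57–103 → 47 bp
  104–114 → 11 bp
  115–126 → 12 bp
  127–144 → 18 bp
  145–162 → 18 bp
Sorted largest to smallest: 56, 47, 18, 18, 12, 11 bp.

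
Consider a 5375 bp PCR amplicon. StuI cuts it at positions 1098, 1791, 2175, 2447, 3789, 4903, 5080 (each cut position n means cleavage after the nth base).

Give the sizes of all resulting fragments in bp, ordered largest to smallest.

1342, 1114, 1098, 693, 384, 295, 272, 177 bp

Linear molecule, 7 cuts → 8 fragments:
  1098 − 0 = 1098 bp
  1791 − 1098 = 693 bp
  2175 − 1791 = 384 bp
  2447 − 2175 = 272 bp
  3789 − 2447 = 1342 bp
  4903 − 3789 = 1114 bp
  5080 − 4903 = 177 bp
  5375 − 5080 = 295 bp
Sorted largest to smallest: 1342, 1114, 1098, 693, 384, 295, 272, 177 bp.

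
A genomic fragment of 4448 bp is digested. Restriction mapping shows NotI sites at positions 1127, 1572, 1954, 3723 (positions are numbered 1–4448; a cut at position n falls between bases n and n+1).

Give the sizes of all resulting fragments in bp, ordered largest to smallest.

1769, 1127, 725, 445, 382 bp

Linear molecule, 4 cuts → 5 fragments:
  1127 − 0 = 1127 bp
  1572 − 1127 = 445 bp
  1954 − 1572 = 382 bp
  3723 − 1954 = 1769 bp
  4448 − 3723 = 725 bp
Sorted largest to smallest: 1769, 1127, 725, 445, 382 bp.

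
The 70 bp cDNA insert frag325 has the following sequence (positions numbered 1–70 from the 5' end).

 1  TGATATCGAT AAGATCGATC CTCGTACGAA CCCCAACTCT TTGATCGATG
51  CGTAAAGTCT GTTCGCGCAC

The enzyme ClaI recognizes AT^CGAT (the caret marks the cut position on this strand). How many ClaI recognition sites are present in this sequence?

ATCGAT occurs starting at positions 5, 14, 44.
ClaI cuts at 3 sites.

3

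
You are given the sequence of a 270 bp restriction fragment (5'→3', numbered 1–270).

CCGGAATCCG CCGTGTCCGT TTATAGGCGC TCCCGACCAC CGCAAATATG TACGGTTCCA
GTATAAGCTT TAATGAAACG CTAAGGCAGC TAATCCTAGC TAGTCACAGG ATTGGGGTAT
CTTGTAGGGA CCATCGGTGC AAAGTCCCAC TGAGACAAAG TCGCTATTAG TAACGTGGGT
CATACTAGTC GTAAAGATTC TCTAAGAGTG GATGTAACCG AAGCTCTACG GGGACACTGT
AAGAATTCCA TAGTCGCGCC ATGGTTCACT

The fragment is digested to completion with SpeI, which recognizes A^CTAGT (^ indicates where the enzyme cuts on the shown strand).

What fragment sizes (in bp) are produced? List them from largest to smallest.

The SpeI site (ACTAGT) starts at position 184.
SpeI cuts after the first base of each site, so after position 184.
Linear molecule, 1 cut → 2 fragments:
  1–184 → 184 bp
  185–270 → 86 bp
Sorted largest to smallest: 184, 86 bp.

184, 86 bp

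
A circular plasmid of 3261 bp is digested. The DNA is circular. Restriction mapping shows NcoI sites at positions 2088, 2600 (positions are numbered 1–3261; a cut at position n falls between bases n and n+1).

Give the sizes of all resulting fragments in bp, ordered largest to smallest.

Circular molecule, 2 cuts → 2 fragments:
  2600 − 2088 = 512 bp
  wrap: 3261 − 2600 + 2088 = 2749 bp
Sorted largest to smallest: 2749, 512 bp.

2749, 512 bp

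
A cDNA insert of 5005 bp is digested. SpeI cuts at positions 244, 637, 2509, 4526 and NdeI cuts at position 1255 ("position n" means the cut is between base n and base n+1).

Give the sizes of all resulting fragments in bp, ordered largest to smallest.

2017, 1254, 618, 479, 393, 244 bp

Combined cut positions (sorted): 244, 637, 1255, 2509, 4526.
Linear molecule, 5 cuts → 6 fragments:
  244 − 0 = 244 bp
  637 − 244 = 393 bp
  1255 − 637 = 618 bp
  2509 − 1255 = 1254 bp
  4526 − 2509 = 2017 bp
  5005 − 4526 = 479 bp
Sorted largest to smallest: 2017, 1254, 618, 479, 393, 244 bp.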